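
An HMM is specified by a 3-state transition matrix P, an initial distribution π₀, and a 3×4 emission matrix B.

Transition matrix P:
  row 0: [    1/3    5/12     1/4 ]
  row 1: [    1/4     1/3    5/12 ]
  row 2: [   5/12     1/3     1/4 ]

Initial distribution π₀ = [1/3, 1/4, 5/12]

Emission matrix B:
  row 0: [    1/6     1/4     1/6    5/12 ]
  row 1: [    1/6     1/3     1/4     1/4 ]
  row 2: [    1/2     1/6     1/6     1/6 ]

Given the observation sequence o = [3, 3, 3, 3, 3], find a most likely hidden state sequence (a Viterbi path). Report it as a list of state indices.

t=0: δ = [1.389e-01, 6.250e-02, 6.944e-02]  (obs o_0=3)
t=1: δ = [1.929e-02, 1.447e-02, 5.787e-03]  ψ = [0, 0, 0]  (obs o_1=3)
t=2: δ = [2.679e-03, 2.009e-03, 1.005e-03]  ψ = [0, 0, 1]  (obs o_2=3)
t=3: δ = [3.721e-04, 2.791e-04, 1.395e-04]  ψ = [0, 0, 1]  (obs o_3=3)
t=4: δ = [5.168e-05, 3.876e-05, 1.938e-05]  ψ = [0, 0, 1]  (obs o_4=3)
backtrack: best end state = 0; path = [0, 0, 0, 0, 0]

path = [0, 0, 0, 0, 0]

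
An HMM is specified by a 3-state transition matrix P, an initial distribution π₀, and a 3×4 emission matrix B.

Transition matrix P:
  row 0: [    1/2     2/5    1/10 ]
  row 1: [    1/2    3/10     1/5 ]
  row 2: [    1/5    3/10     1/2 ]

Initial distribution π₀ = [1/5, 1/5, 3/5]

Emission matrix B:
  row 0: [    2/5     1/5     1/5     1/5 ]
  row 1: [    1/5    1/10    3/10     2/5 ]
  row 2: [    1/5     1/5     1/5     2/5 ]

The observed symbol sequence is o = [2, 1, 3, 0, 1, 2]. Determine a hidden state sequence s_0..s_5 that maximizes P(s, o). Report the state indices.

path = [2, 2, 1, 0, 0, 1]

t=0: δ = [4.000e-02, 6.000e-02, 1.200e-01]  (obs o_0=2)
t=1: δ = [6.000e-03, 3.600e-03, 1.200e-02]  ψ = [1, 2, 2]  (obs o_1=1)
t=2: δ = [6.000e-04, 1.440e-03, 2.400e-03]  ψ = [0, 2, 2]  (obs o_2=3)
t=3: δ = [2.880e-04, 1.440e-04, 2.400e-04]  ψ = [1, 2, 2]  (obs o_3=0)
t=4: δ = [2.880e-05, 1.152e-05, 2.400e-05]  ψ = [0, 0, 2]  (obs o_4=1)
t=5: δ = [2.880e-06, 3.456e-06, 2.400e-06]  ψ = [0, 0, 2]  (obs o_5=2)
backtrack: best end state = 1; path = [2, 2, 1, 0, 0, 1]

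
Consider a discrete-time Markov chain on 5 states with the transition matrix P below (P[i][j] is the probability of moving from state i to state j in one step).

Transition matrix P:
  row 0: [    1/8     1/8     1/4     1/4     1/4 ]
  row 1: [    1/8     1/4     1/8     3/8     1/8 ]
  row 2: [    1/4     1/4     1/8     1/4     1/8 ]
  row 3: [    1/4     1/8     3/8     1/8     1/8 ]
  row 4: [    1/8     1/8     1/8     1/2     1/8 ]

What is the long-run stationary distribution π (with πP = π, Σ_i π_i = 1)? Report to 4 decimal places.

π = [0.1864, 0.1738, 0.2169, 0.2745, 0.1483]

Balance equations π_j = Σ_i π_i·P[i][j]:
  π_0 = 1/8·π_0 + 1/8·π_1 + 1/4·π_2 + 1/4·π_3 + 1/8·π_4
  π_1 = 1/8·π_0 + 1/4·π_1 + 1/4·π_2 + 1/8·π_3 + 1/8·π_4
  π_2 = 1/4·π_0 + 1/8·π_1 + 1/8·π_2 + 3/8·π_3 + 1/8·π_4
  π_3 = 1/4·π_0 + 3/8·π_1 + 1/4·π_2 + 1/8·π_3 + 1/2·π_4
  normalize: π_0 + π_1 + π_2 + π_3 + π_4 = 1
Solving the linear system gives exactly π = [489/2623, 456/2623, 569/2623, 720/2623, 389/2623].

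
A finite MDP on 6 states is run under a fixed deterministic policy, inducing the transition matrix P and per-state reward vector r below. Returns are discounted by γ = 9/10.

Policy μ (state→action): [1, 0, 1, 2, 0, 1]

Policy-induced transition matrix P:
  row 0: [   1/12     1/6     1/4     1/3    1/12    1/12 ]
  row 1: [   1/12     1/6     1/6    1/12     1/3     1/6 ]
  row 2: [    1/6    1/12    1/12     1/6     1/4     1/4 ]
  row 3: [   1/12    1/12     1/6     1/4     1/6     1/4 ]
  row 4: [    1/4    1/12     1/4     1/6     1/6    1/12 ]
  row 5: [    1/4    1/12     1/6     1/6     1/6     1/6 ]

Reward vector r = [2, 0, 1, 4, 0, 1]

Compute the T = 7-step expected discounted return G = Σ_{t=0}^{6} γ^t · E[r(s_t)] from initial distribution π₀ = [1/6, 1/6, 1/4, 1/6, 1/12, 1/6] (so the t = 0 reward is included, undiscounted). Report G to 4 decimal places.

t=0: π = [0.1667, 0.1667, 0.2500, 0.1667, 0.0833, 0.1667], E[r] = 1.4167, γ^t·E[r] = 1.416667, running G = 1.416667
t=1: π = [0.1458, 0.1111, 0.1667, 0.1944, 0.2014, 0.1806], E[r] = 1.4167, γ^t·E[r] = 1.275000, running G = 2.691667
t=2: π = [0.1609, 0.1047, 0.1817, 0.1979, 0.1869, 0.1678], E[r] = 1.4630, γ^t·E[r] = 1.185000, running G = 3.876667
t=3: π = [0.1576, 0.1055, 0.1805, 0.2012, 0.1859, 0.1693], E[r] = 1.4700, γ^t·E[r] = 1.071633, running G = 4.948299
t=4: π = [0.1576, 0.1053, 0.1802, 0.2009, 0.1862, 0.1699], E[r] = 1.4689, γ^t·E[r] = 0.963750, running G = 5.912049
t=5: π = [0.1577, 0.1052, 0.1803, 0.2009, 0.1861, 0.1698], E[r] = 1.4691, γ^t·E[r] = 0.867463, running G = 6.779512
t=6: π = [0.1577, 0.1052, 0.1803, 0.2009, 0.1861, 0.1698], E[r] = 1.4691, γ^t·E[r] = 0.780740, running G = 7.560251

G = 7.5603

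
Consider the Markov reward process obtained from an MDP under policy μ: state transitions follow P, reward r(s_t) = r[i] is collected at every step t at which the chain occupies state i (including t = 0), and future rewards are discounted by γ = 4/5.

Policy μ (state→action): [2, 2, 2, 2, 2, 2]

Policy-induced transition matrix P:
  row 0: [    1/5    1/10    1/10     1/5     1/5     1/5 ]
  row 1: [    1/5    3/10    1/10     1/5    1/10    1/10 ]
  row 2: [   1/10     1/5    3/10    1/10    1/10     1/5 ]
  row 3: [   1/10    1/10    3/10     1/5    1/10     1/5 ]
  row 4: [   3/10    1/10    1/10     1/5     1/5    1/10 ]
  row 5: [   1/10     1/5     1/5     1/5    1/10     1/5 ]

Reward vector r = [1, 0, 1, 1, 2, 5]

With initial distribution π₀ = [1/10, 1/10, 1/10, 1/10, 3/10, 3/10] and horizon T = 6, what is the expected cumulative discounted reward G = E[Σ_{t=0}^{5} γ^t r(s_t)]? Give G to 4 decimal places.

G = 6.7994

t=0: π = [0.1000, 0.1000, 0.1000, 0.1000, 0.3000, 0.3000], E[r] = 2.4000, γ^t·E[r] = 2.400000, running G = 2.400000
t=1: π = [0.1800, 0.1600, 0.1700, 0.1900, 0.1400, 0.1600], E[r] = 1.6200, γ^t·E[r] = 1.296000, running G = 3.696000
t=2: π = [0.1620, 0.1650, 0.1880, 0.1830, 0.1320, 0.1700], E[r] = 1.6470, γ^t·E[r] = 1.054080, running G = 4.750080
t=3: π = [0.1591, 0.1688, 0.1912, 0.1812, 0.1294, 0.1703], E[r] = 1.6418, γ^t·E[r] = 0.840602, running G = 5.590682
t=4: π = [0.1587, 0.1699, 0.1915, 0.1809, 0.1289, 0.1702], E[r] = 1.6397, γ^t·E[r] = 0.671605, running G = 6.262286
t=5: π = [0.1586, 0.1702, 0.1915, 0.1808, 0.1288, 0.1701], E[r] = 1.6391, γ^t·E[r] = 0.537099, running G = 6.799386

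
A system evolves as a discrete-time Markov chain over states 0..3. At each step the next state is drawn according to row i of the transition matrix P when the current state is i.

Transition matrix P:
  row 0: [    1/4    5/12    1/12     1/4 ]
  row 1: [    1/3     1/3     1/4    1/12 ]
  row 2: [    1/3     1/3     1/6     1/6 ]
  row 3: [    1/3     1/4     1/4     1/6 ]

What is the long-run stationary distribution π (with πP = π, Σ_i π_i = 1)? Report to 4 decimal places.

π = [0.3077, 0.3453, 0.1834, 0.1635]

Balance equations π_j = Σ_i π_i·P[i][j]:
  π_0 = 1/4·π_0 + 1/3·π_1 + 1/3·π_2 + 1/3·π_3
  π_1 = 5/12·π_0 + 1/3·π_1 + 1/3·π_2 + 1/4·π_3
  π_2 = 1/12·π_0 + 1/4·π_1 + 1/6·π_2 + 1/4·π_3
  normalize: π_0 + π_1 + π_2 + π_3 = 1
Solving the linear system gives exactly π = [4/13, 642/1859, 31/169, 304/1859].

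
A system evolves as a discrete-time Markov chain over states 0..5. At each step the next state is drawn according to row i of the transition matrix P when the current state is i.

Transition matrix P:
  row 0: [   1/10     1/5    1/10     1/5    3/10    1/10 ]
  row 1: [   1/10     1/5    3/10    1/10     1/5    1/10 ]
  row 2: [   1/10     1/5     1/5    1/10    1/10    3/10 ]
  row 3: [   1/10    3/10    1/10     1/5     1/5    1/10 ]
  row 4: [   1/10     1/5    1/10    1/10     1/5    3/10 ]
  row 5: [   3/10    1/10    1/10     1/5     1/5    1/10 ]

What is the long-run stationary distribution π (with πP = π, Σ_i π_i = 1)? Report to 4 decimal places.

π = [0.1341, 0.1974, 0.1550, 0.1450, 0.1979, 0.1706]

Balance equations π_j = Σ_i π_i·P[i][j]:
  π_0 = 1/10·π_0 + 1/10·π_1 + 1/10·π_2 + 1/10·π_3 + 1/10·π_4 + 3/10·π_5
  π_1 = 1/5·π_0 + 1/5·π_1 + 1/5·π_2 + 3/10·π_3 + 1/5·π_4 + 1/10·π_5
  π_2 = 1/10·π_0 + 3/10·π_1 + 1/5·π_2 + 1/10·π_3 + 1/10·π_4 + 1/10·π_5
  π_3 = 1/5·π_0 + 1/10·π_1 + 1/10·π_2 + 1/5·π_3 + 1/10·π_4 + 1/5·π_5
  π_4 = 3/10·π_0 + 1/5·π_1 + 1/10·π_2 + 1/5·π_3 + 1/5·π_4 + 1/5·π_5
  normalize: π_0 + π_1 + π_2 + π_3 + π_4 + π_5 = 1
Solving the linear system gives exactly π = [377/2811, 185/937, 1307/8433, 815/5622, 1669/8433, 959/5622].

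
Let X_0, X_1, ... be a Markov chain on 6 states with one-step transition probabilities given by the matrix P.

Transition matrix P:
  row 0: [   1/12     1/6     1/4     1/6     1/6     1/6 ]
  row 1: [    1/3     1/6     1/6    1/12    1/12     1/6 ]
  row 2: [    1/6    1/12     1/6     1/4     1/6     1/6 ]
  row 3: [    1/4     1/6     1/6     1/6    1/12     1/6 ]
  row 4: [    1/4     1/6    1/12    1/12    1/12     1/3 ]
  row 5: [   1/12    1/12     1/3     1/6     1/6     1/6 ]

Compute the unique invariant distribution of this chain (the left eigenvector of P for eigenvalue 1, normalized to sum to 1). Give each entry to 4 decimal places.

π = [0.1825, 0.1341, 0.2024, 0.1614, 0.1311, 0.1885]

Balance equations π_j = Σ_i π_i·P[i][j]:
  π_0 = 1/12·π_0 + 1/3·π_1 + 1/6·π_2 + 1/4·π_3 + 1/4·π_4 + 1/12·π_5
  π_1 = 1/6·π_0 + 1/6·π_1 + 1/12·π_2 + 1/6·π_3 + 1/6·π_4 + 1/12·π_5
  π_2 = 1/4·π_0 + 1/6·π_1 + 1/6·π_2 + 1/6·π_3 + 1/12·π_4 + 1/3·π_5
  π_3 = 1/6·π_0 + 1/12·π_1 + 1/4·π_2 + 1/6·π_3 + 1/12·π_4 + 1/6·π_5
  π_4 = 1/6·π_0 + 1/12·π_1 + 1/6·π_2 + 1/12·π_3 + 1/12·π_4 + 1/6·π_5
  normalize: π_0 + π_1 + π_2 + π_3 + π_4 + π_5 = 1
Solving the linear system gives exactly π = [6615/36251, 4861/36251, 7336/36251, 5852/36251, 4753/36251, 6834/36251].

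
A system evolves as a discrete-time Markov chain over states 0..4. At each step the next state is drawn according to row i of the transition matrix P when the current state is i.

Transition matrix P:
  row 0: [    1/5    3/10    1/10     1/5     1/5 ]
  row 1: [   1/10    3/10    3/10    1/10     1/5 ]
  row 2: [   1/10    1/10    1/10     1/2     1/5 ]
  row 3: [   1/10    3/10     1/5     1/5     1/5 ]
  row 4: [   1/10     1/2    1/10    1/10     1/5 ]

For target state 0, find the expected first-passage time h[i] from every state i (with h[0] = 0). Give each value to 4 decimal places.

h = [0.0000, 10.0000, 10.0000, 10.0000, 10.0000]

First-step conditioning: h[0] = 0; for i ≠ 0, h[i] = 1 + Σ_k P[i][k]·h[k].
  h[1] = 1 + 3/10·h[1] + 3/10·h[2] + 1/10·h[3] + 1/5·h[4]
  h[2] = 1 + 1/10·h[1] + 1/10·h[2] + 1/2·h[3] + 1/5·h[4]
  h[3] = 1 + 3/10·h[1] + 1/5·h[2] + 1/5·h[3] + 1/5·h[4]
  h[4] = 1 + 1/2·h[1] + 1/10·h[2] + 1/10·h[3] + 1/5·h[4]
Solving the 4×4 linear system over states ≠ 0 gives exactly h = [0, 10, 10, 10, 10] (h[0] = 0 is the target).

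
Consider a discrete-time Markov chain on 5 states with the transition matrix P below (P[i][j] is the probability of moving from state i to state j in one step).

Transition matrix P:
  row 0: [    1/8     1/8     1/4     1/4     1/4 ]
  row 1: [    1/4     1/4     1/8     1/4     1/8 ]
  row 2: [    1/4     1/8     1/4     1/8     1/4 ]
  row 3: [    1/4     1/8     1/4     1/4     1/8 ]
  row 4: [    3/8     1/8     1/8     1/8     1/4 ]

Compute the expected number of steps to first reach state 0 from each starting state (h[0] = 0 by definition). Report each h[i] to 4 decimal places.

h = [0.0000, 3.6909, 3.6171, 3.6817, 3.1649]

First-step conditioning: h[0] = 0; for i ≠ 0, h[i] = 1 + Σ_k P[i][k]·h[k].
  h[1] = 1 + 1/4·h[1] + 1/8·h[2] + 1/4·h[3] + 1/8·h[4]
  h[2] = 1 + 1/8·h[1] + 1/4·h[2] + 1/8·h[3] + 1/4·h[4]
  h[3] = 1 + 1/8·h[1] + 1/4·h[2] + 1/4·h[3] + 1/8·h[4]
  h[4] = 1 + 1/8·h[1] + 1/8·h[2] + 1/8·h[3] + 1/4·h[4]
Solving the 4×4 linear system over states ≠ 0 gives exactly h = [0, 3200/867, 3136/867, 1064/289, 2744/867] (h[0] = 0 is the target).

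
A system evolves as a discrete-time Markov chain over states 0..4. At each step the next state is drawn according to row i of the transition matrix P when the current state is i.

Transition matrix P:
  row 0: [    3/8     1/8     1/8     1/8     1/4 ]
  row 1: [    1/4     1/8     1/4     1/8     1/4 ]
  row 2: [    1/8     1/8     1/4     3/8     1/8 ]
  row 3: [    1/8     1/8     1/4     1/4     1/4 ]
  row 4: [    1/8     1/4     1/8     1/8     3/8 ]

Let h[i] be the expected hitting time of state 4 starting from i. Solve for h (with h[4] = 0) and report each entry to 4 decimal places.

First-step conditioning: h[4] = 0; for i ≠ 4, h[i] = 1 + Σ_k P[i][k]·h[k].
  h[0] = 1 + 3/8·h[0] + 1/8·h[1] + 1/8·h[2] + 1/8·h[3]
  h[1] = 1 + 1/4·h[0] + 1/8·h[1] + 1/4·h[2] + 1/8·h[3]
  h[2] = 1 + 1/8·h[0] + 1/8·h[1] + 1/4·h[2] + 3/8·h[3]
  h[3] = 1 + 1/8·h[0] + 1/8·h[1] + 1/4·h[2] + 1/4·h[3]
Solving the 4×4 linear system over states ≠ 4 gives exactly h = [3008/681, 3064/681, 1152/227, 1024/227, 0] (h[4] = 0 is the target).

h = [4.4170, 4.4993, 5.0749, 4.5110, 0.0000]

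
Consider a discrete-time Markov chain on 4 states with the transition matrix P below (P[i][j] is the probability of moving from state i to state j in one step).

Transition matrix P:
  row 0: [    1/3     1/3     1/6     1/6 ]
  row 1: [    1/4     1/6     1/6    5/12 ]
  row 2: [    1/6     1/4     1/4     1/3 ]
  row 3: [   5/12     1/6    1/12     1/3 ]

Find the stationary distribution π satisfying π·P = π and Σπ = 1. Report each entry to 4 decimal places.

Balance equations π_j = Σ_i π_i·P[i][j]:
  π_0 = 1/3·π_0 + 1/4·π_1 + 1/6·π_2 + 5/12·π_3
  π_1 = 1/3·π_0 + 1/6·π_1 + 1/4·π_2 + 1/6·π_3
  π_2 = 1/6·π_0 + 1/6·π_1 + 1/4·π_2 + 1/12·π_3
  normalize: π_0 + π_1 + π_2 + π_3 = 1
Solving the linear system gives exactly π = [73/233, 54/233, 36/233, 70/233].

π = [0.3133, 0.2318, 0.1545, 0.3004]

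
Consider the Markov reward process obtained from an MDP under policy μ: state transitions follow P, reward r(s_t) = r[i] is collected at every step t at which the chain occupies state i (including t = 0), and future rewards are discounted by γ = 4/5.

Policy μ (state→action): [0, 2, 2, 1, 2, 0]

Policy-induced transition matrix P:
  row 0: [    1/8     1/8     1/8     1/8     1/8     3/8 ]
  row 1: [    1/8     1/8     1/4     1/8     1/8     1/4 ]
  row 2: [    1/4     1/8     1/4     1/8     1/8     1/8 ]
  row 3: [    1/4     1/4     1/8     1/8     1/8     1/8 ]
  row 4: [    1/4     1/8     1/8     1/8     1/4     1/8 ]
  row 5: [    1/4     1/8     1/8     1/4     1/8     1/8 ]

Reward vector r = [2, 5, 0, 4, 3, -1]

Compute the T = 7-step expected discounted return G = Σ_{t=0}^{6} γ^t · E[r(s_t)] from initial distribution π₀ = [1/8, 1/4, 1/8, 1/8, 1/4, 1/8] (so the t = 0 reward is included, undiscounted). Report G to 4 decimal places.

t=0: π = [0.1250, 0.2500, 0.1250, 0.1250, 0.2500, 0.1250], E[r] = 2.6250, γ^t·E[r] = 2.625000, running G = 2.625000
t=1: π = [0.2031, 0.1406, 0.1719, 0.1406, 0.1563, 0.1875], E[r] = 1.9531, γ^t·E[r] = 1.562500, running G = 4.187500
t=2: π = [0.2070, 0.1426, 0.1641, 0.1484, 0.1445, 0.1934], E[r] = 1.9609, γ^t·E[r] = 1.255000, running G = 5.442500
t=3: π = [0.2063, 0.1436, 0.1633, 0.1492, 0.1431, 0.1946], E[r] = 1.9617, γ^t·E[r] = 1.004375, running G = 6.446875
t=4: π = [0.2063, 0.1436, 0.1634, 0.1493, 0.1429, 0.1945], E[r] = 1.9622, γ^t·E[r] = 0.803713, running G = 7.250588
t=5: π = [0.2063, 0.1437, 0.1634, 0.1493, 0.1429, 0.1945], E[r] = 1.9622, γ^t·E[r] = 0.642963, running G = 7.893550
t=6: π = [0.2063, 0.1437, 0.1634, 0.1493, 0.1429, 0.1945], E[r] = 1.9622, γ^t·E[r] = 0.514366, running G = 8.407916

G = 8.4079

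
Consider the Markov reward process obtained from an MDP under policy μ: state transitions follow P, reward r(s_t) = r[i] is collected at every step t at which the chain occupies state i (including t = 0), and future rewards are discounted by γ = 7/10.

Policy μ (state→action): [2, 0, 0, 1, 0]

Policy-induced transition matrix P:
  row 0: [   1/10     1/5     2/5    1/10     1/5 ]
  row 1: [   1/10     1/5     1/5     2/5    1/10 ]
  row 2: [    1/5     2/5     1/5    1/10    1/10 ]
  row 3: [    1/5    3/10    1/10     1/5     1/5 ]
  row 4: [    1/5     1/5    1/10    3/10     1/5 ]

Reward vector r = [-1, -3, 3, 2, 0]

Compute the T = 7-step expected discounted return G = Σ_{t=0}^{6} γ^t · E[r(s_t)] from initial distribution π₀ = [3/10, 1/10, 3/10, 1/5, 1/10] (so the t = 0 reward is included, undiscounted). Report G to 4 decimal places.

G = 0.8647

t=0: π = [0.3000, 0.1000, 0.3000, 0.2000, 0.1000], E[r] = 0.7000, γ^t·E[r] = 0.700000, running G = 0.700000
t=1: π = [0.1600, 0.2800, 0.2300, 0.1700, 0.1600], E[r] = 0.0300, γ^t·E[r] = 0.021000, running G = 0.721000
t=2: π = [0.1560, 0.2630, 0.1990, 0.2330, 0.1490], E[r] = 0.1180, γ^t·E[r] = 0.057820, running G = 0.778820
t=3: π = [0.1581, 0.2631, 0.1930, 0.2320, 0.1538], E[r] = 0.0956, γ^t·E[r] = 0.032791, running G = 0.811611
t=4: π = [0.1579, 0.2618, 0.1930, 0.2329, 0.1544], E[r] = 0.1016, γ^t·E[r] = 0.024399, running G = 0.836010
t=5: π = [0.1580, 0.2619, 0.1928, 0.2327, 0.1545], E[r] = 0.1002, γ^t·E[r] = 0.016846, running G = 0.852856
t=6: π = [0.1580, 0.2618, 0.1929, 0.2327, 0.1545], E[r] = 0.1006, γ^t·E[r] = 0.011837, running G = 0.864693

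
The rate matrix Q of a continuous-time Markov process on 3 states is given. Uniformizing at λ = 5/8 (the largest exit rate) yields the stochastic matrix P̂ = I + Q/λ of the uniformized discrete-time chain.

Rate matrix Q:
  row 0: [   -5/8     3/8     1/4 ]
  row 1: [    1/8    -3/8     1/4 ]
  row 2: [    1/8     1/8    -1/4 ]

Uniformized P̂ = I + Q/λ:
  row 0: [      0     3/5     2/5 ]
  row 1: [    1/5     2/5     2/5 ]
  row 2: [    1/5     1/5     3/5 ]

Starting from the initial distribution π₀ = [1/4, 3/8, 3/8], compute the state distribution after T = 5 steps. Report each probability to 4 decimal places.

π = [0.1666, 0.3334, 0.5000]

t=0: π = [0.2500, 0.3750, 0.3750]
t=1: π = [0.1500, 0.3750, 0.4750]
t=2: π = [0.1700, 0.3350, 0.4950]
t=3: π = [0.1660, 0.3350, 0.4990]
t=4: π = [0.1668, 0.3334, 0.4998]
t=5: π = [0.1666, 0.3334, 0.5000]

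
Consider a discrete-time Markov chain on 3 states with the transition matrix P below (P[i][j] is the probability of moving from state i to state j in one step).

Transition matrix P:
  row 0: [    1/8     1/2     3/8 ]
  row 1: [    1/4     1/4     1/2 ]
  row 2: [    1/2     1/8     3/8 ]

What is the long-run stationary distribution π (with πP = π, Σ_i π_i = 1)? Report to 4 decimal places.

π = [0.3133, 0.2771, 0.4096]

Balance equations π_j = Σ_i π_i·P[i][j]:
  π_0 = 1/8·π_0 + 1/4·π_1 + 1/2·π_2
  π_1 = 1/2·π_0 + 1/4·π_1 + 1/8·π_2
  normalize: π_0 + π_1 + π_2 = 1
Solving the linear system gives exactly π = [26/83, 23/83, 34/83].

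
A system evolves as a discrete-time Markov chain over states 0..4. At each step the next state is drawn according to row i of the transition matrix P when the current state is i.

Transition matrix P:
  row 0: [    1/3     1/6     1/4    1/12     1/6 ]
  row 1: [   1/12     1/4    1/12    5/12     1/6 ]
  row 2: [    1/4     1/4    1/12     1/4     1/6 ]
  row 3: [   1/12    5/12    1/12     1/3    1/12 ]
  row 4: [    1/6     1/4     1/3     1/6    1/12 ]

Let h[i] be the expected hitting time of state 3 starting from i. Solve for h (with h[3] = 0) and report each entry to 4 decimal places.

First-step conditioning: h[3] = 0; for i ≠ 3, h[i] = 1 + Σ_k P[i][k]·h[k].
  h[0] = 1 + 1/3·h[0] + 1/6·h[1] + 1/4·h[2] + 1/6·h[4]
  h[1] = 1 + 1/12·h[0] + 1/4·h[1] + 1/12·h[2] + 1/6·h[4]
  h[2] = 1 + 1/4·h[0] + 1/4·h[1] + 1/12·h[2] + 1/6·h[4]
  h[4] = 1 + 1/6·h[0] + 1/4·h[1] + 1/3·h[2] + 1/12·h[4]
Solving the 4×4 linear system over states ≠ 3 gives exactly h = [936/187, 624/187, 780/187, 0, 828/187] (h[3] = 0 is the target).

h = [5.0053, 3.3369, 4.1711, 0.0000, 4.4278]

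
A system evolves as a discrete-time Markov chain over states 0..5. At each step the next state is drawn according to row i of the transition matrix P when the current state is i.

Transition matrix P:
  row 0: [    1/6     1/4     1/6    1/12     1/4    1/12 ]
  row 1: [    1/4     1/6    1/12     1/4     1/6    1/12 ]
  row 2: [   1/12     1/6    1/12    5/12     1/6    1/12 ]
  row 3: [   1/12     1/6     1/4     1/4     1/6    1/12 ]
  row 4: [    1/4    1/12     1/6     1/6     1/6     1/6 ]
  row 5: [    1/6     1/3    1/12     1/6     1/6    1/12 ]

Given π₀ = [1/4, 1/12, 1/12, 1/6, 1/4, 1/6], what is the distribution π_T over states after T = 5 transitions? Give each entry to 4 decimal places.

t=0: π = [0.2500, 0.0833, 0.0833, 0.1667, 0.2500, 0.1667]
t=1: π = [0.1736, 0.1944, 0.1528, 0.1875, 0.1875, 0.1042]
t=2: π = [0.1701, 0.1829, 0.1447, 0.2222, 0.1811, 0.0990]
t=3: π = [0.1664, 0.1822, 0.1496, 0.2224, 0.1808, 0.0984]
t=4: π = [0.1659, 0.1819, 0.1493, 0.2239, 0.1805, 0.0984]
t=5: π = [0.1658, 0.1818, 0.1495, 0.2240, 0.1805, 0.0984]

π = [0.1658, 0.1818, 0.1495, 0.2240, 0.1805, 0.0984]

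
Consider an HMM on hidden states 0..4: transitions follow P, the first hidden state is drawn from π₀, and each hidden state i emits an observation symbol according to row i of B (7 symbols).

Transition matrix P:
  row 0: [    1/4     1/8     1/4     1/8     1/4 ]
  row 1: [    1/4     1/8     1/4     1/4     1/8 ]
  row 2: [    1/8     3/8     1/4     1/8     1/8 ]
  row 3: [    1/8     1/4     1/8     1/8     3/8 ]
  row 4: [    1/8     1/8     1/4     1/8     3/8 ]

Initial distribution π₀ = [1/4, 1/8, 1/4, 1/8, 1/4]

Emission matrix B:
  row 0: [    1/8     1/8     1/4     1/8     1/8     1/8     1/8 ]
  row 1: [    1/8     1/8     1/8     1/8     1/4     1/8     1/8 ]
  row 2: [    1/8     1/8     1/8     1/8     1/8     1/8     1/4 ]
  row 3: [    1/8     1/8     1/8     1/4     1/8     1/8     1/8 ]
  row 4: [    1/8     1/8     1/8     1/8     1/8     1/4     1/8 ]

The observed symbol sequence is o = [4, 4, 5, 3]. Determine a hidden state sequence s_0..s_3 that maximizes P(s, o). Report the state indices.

path = [4, 4, 4, 4]

t=0: δ = [3.125e-02, 3.125e-02, 3.125e-02, 1.562e-02, 3.125e-02]  (obs o_0=4)
t=1: δ = [9.766e-04, 2.930e-03, 9.766e-04, 9.766e-04, 1.465e-03]  ψ = [0, 2, 0, 1, 4]  (obs o_1=4)
t=2: δ = [9.155e-05, 4.578e-05, 9.155e-05, 9.155e-05, 1.373e-04]  ψ = [1, 1, 1, 1, 4]  (obs o_2=5)
t=3: δ = [2.861e-06, 4.292e-06, 4.292e-06, 4.292e-06, 6.437e-06]  ψ = [0, 2, 4, 4, 4]  (obs o_3=3)
backtrack: best end state = 4; path = [4, 4, 4, 4]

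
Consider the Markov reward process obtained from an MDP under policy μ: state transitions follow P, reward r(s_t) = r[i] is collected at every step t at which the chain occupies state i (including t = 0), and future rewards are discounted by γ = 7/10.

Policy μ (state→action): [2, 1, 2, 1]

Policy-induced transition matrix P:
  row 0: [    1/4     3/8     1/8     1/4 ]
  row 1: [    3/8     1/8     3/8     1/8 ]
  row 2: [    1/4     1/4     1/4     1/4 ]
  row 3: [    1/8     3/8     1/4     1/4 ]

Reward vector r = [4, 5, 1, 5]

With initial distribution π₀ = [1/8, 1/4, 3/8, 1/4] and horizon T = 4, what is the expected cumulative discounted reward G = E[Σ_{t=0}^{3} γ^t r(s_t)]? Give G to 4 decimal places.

t=0: π = [0.1250, 0.2500, 0.3750, 0.2500], E[r] = 3.3750, γ^t·E[r] = 3.375000, running G = 3.375000
t=1: π = [0.2500, 0.2656, 0.2656, 0.2188], E[r] = 3.6875, γ^t·E[r] = 2.581250, running G = 5.956250
t=2: π = [0.2559, 0.2754, 0.2520, 0.2168], E[r] = 3.7363, γ^t·E[r] = 1.830801, running G = 7.787051
t=3: π = [0.2573, 0.2747, 0.2524, 0.2156], E[r] = 3.7329, γ^t·E[r] = 1.280388, running G = 9.067439

G = 9.0674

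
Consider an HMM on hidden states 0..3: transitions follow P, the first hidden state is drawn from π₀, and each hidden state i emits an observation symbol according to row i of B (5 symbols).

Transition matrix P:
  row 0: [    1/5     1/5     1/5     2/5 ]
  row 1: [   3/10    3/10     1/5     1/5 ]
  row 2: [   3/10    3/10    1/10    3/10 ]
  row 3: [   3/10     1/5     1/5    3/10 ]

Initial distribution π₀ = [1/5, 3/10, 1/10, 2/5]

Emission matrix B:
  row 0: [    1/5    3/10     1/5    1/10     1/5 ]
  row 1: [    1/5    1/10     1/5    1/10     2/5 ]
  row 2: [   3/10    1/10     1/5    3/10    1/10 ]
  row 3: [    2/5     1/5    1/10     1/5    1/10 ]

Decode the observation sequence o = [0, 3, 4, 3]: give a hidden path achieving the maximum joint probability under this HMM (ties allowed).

t=0: δ = [4.000e-02, 6.000e-02, 3.000e-02, 1.600e-01]  (obs o_0=0)
t=1: δ = [4.800e-03, 3.200e-03, 9.600e-03, 9.600e-03]  ψ = [3, 3, 3, 3]  (obs o_1=3)
t=2: δ = [5.760e-04, 1.152e-03, 1.920e-04, 2.880e-04]  ψ = [2, 2, 3, 2]  (obs o_2=4)
t=3: δ = [3.456e-05, 3.456e-05, 6.912e-05, 4.608e-05]  ψ = [1, 1, 1, 0]  (obs o_3=3)
backtrack: best end state = 2; path = [3, 2, 1, 2]

path = [3, 2, 1, 2]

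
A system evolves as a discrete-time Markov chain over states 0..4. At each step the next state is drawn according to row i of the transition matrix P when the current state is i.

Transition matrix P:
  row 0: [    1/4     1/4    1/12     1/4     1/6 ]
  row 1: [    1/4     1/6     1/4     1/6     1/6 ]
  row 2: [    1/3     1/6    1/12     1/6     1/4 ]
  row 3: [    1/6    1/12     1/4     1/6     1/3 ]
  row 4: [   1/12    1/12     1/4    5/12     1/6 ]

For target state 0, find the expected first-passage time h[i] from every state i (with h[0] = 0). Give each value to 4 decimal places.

h = [0.0000, 4.7074, 4.4370, 5.2532, 5.6284]

First-step conditioning: h[0] = 0; for i ≠ 0, h[i] = 1 + Σ_k P[i][k]·h[k].
  h[1] = 1 + 1/6·h[1] + 1/4·h[2] + 1/6·h[3] + 1/6·h[4]
  h[2] = 1 + 1/6·h[1] + 1/12·h[2] + 1/6·h[3] + 1/4·h[4]
  h[3] = 1 + 1/12·h[1] + 1/4·h[2] + 1/6·h[3] + 1/3·h[4]
  h[4] = 1 + 1/12·h[1] + 1/4·h[2] + 5/12·h[3] + 1/6·h[4]
Solving the 4×4 linear system over states ≠ 0 gives exactly h = [0, 23184/4925, 21852/4925, 25872/4925, 5544/985] (h[0] = 0 is the target).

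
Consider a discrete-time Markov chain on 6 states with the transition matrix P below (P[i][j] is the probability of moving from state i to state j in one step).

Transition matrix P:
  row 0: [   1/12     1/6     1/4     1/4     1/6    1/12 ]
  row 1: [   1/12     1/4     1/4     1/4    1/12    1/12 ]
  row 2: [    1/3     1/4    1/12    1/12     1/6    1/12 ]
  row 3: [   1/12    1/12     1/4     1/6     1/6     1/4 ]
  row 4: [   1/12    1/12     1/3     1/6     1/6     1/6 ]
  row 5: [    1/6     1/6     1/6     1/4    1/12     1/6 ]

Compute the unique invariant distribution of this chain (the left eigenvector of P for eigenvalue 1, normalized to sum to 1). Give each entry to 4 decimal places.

π = [0.1484, 0.1715, 0.2145, 0.1869, 0.1409, 0.1377]

Balance equations π_j = Σ_i π_i·P[i][j]:
  π_0 = 1/12·π_0 + 1/12·π_1 + 1/3·π_2 + 1/12·π_3 + 1/12·π_4 + 1/6·π_5
  π_1 = 1/6·π_0 + 1/4·π_1 + 1/4·π_2 + 1/12·π_3 + 1/12·π_4 + 1/6·π_5
  π_2 = 1/4·π_0 + 1/4·π_1 + 1/12·π_2 + 1/4·π_3 + 1/3·π_4 + 1/6·π_5
  π_3 = 1/4·π_0 + 1/4·π_1 + 1/12·π_2 + 1/6·π_3 + 1/6·π_4 + 1/4·π_5
  π_4 = 1/6·π_0 + 1/12·π_1 + 1/6·π_2 + 1/6·π_3 + 1/6·π_4 + 1/12·π_5
  normalize: π_0 + π_1 + π_2 + π_3 + π_4 + π_5 = 1
Solving the linear system gives exactly π = [19571/131847, 7538/43949, 28283/131847, 24646/131847, 18577/131847, 6052/43949].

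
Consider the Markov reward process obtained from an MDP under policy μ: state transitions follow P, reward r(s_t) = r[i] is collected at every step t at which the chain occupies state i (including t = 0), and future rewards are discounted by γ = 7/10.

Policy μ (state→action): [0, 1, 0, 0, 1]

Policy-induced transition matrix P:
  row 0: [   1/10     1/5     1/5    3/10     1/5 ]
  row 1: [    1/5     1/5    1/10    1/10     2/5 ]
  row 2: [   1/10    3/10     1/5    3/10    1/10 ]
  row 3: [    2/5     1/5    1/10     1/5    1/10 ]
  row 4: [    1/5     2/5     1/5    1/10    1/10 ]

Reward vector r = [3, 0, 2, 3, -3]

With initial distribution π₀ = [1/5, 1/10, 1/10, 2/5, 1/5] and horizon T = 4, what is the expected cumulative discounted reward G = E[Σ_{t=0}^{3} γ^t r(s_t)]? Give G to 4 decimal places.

t=0: π = [0.2000, 0.1000, 0.1000, 0.4000, 0.2000], E[r] = 1.4000, γ^t·E[r] = 1.400000, running G = 1.400000
t=1: π = [0.2500, 0.2500, 0.1500, 0.2000, 0.1500], E[r] = 1.2000, γ^t·E[r] = 0.840000, running G = 2.240000
t=2: π = [0.2000, 0.2450, 0.1550, 0.2000, 0.2000], E[r] = 0.9100, γ^t·E[r] = 0.445900, running G = 2.685900
t=3: π = [0.2045, 0.2555, 0.1555, 0.1910, 0.1935], E[r] = 0.9170, γ^t·E[r] = 0.314531, running G = 3.000431

G = 3.0004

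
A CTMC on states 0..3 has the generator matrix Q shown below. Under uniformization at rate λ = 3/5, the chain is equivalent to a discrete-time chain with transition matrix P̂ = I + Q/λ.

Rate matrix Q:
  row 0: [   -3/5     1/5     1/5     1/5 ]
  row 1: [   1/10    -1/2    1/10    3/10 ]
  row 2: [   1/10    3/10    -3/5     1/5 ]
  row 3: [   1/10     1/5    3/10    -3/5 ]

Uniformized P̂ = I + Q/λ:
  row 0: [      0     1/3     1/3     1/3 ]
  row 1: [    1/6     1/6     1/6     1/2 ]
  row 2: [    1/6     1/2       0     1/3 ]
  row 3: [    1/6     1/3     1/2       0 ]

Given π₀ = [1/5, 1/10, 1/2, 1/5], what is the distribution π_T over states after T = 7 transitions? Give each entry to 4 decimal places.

π = [0.1429, 0.3207, 0.2464, 0.2901]

t=0: π = [0.2000, 0.1000, 0.5000, 0.2000]
t=1: π = [0.1333, 0.4000, 0.1833, 0.2833]
t=2: π = [0.1444, 0.2972, 0.2528, 0.3056]
t=3: π = [0.1426, 0.3259, 0.2505, 0.2810]
t=4: π = [0.1429, 0.3208, 0.2424, 0.2940]
t=5: π = [0.1428, 0.3203, 0.2481, 0.2888]
t=6: π = [0.1429, 0.3213, 0.2454, 0.2904]
t=7: π = [0.1429, 0.3207, 0.2464, 0.2901]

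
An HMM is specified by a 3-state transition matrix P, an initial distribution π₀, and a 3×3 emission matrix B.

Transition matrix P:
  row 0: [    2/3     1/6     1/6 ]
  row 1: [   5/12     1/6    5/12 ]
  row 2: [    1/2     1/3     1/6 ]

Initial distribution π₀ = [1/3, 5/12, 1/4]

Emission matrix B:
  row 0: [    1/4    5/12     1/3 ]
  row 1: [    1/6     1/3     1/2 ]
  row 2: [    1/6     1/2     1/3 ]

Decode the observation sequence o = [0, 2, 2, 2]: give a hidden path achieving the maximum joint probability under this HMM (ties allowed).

t=0: δ = [8.333e-02, 6.944e-02, 4.167e-02]  (obs o_0=0)
t=1: δ = [1.852e-02, 6.944e-03, 9.645e-03]  ψ = [0, 0, 1]  (obs o_1=2)
t=2: δ = [4.115e-03, 1.608e-03, 1.029e-03]  ψ = [0, 2, 0]  (obs o_2=2)
t=3: δ = [9.145e-04, 3.429e-04, 2.286e-04]  ψ = [0, 0, 0]  (obs o_3=2)
backtrack: best end state = 0; path = [0, 0, 0, 0]

path = [0, 0, 0, 0]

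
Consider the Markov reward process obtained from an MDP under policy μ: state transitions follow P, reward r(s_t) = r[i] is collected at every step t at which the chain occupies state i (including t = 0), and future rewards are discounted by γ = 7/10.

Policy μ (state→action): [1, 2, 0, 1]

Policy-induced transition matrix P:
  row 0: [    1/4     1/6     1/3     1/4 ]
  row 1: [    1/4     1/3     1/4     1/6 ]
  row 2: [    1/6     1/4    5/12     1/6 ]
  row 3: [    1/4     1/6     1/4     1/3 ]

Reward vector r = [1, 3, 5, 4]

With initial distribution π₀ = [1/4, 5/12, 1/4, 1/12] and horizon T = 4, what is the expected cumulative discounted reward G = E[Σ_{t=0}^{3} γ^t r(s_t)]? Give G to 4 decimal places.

t=0: π = [0.2500, 0.4167, 0.2500, 0.0833], E[r] = 3.0833, γ^t·E[r] = 3.083333, running G = 3.083333
t=1: π = [0.2292, 0.2569, 0.3125, 0.2014], E[r] = 3.3681, γ^t·E[r] = 2.357639, running G = 5.440972
t=2: π = [0.2240, 0.2355, 0.3212, 0.2193], E[r] = 3.4138, γ^t·E[r] = 1.672749, running G = 7.113721
t=3: π = [0.2232, 0.2327, 0.3222, 0.2219], E[r] = 3.4198, γ^t·E[r] = 1.172992, running G = 8.286713

G = 8.2867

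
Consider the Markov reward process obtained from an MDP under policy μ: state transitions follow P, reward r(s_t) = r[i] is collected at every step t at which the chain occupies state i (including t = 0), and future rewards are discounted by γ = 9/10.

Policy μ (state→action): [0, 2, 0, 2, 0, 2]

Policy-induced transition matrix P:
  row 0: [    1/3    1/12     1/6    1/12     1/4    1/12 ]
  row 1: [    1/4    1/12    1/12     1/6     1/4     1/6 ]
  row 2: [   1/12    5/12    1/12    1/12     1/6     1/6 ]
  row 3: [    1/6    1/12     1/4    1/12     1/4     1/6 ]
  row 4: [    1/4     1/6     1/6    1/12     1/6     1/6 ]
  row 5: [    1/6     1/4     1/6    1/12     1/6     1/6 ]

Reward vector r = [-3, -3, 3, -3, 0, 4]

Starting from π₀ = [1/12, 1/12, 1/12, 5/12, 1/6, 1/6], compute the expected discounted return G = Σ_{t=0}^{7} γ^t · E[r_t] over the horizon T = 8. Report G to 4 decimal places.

G = -2.6570

t=0: π = [0.0833, 0.0833, 0.0833, 0.4167, 0.1667, 0.1667], E[r] = -0.8333, γ^t·E[r] = -0.833333, running G = -0.833333
t=1: π = [0.1944, 0.1528, 0.1875, 0.0903, 0.2153, 0.1597], E[r] = -0.1111, γ^t·E[r] = -0.100000, running G = -0.933333
t=2: π = [0.2141, 0.1904, 0.1458, 0.0961, 0.2031, 0.1505], E[r] = -0.4624, γ^t·E[r] = -0.374531, running G = -1.307865
t=3: π = [0.2230, 0.1739, 0.1467, 0.0992, 0.2084, 0.1488], E[r] = -0.4532, γ^t·E[r] = -0.330363, running G = -1.638228
t=4: π = [0.2235, 0.1744, 0.1482, 0.0978, 0.2080, 0.1481], E[r] = -0.4501, γ^t·E[r] = -0.295297, running G = -1.933525
t=5: π = [0.2234, 0.1748, 0.1479, 0.0979, 0.2080, 0.1480], E[r] = -0.4522, γ^t·E[r] = -0.266994, running G = -2.200519
t=6: π = [0.2235, 0.1747, 0.1479, 0.0979, 0.2080, 0.1480], E[r] = -0.4521, γ^t·E[r] = -0.240246, running G = -2.440765
t=7: π = [0.2235, 0.1747, 0.1479, 0.0979, 0.2080, 0.1480], E[r] = -0.4520, γ^t·E[r] = -0.216204, running G = -2.656970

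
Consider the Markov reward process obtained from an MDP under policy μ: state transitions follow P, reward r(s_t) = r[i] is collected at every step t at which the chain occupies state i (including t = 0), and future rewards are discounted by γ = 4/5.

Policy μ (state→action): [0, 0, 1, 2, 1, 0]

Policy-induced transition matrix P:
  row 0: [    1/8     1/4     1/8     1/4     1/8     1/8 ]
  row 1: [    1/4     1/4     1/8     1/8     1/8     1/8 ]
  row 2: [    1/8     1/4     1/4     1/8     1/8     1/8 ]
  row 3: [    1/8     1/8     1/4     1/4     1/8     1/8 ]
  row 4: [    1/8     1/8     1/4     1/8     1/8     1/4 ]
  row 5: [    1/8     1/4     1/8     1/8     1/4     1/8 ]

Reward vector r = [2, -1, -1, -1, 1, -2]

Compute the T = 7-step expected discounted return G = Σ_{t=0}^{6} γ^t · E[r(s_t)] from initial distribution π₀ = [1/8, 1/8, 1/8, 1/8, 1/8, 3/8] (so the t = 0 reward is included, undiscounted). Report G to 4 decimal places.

G = -1.9175

t=0: π = [0.1250, 0.1250, 0.1250, 0.1250, 0.1250, 0.3750], E[r] = -0.7500, γ^t·E[r] = -0.750000, running G = -0.750000
t=1: π = [0.1406, 0.2188, 0.1719, 0.1563, 0.1719, 0.1406], E[r] = -0.3750, γ^t·E[r] = -0.300000, running G = -1.050000
t=2: π = [0.1523, 0.2090, 0.1875, 0.1621, 0.1426, 0.1465], E[r] = -0.4043, γ^t·E[r] = -0.258750, running G = -1.308750
t=3: π = [0.1511, 0.2119, 0.1865, 0.1643, 0.1433, 0.1428], E[r] = -0.4028, γ^t·E[r] = -0.206250, running G = -1.515000
t=4: π = [0.1515, 0.2115, 0.1868, 0.1644, 0.1429, 0.1429], E[r] = -0.4027, γ^t·E[r] = -0.164963, running G = -1.679963
t=5: π = [0.1514, 0.2116, 0.1868, 0.1645, 0.1429, 0.1429], E[r] = -0.4028, γ^t·E[r] = -0.131989, running G = -1.811951
t=6: π = [0.1514, 0.2116, 0.1868, 0.1645, 0.1429, 0.1429], E[r] = -0.4028, γ^t·E[r] = -0.105591, running G = -1.917542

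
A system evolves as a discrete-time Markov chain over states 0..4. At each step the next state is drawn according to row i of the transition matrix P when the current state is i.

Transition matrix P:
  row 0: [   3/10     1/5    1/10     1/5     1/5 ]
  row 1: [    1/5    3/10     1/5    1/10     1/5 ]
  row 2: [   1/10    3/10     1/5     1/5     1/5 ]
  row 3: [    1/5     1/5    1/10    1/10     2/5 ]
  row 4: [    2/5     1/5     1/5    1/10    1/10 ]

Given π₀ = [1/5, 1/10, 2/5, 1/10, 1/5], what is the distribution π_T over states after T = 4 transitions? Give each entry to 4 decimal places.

t=0: π = [0.2000, 0.1000, 0.4000, 0.1000, 0.2000]
t=1: π = [0.2200, 0.2500, 0.1700, 0.1600, 0.2000]
t=2: π = [0.2450, 0.2420, 0.1620, 0.1390, 0.2120]
t=3: π = [0.2507, 0.2404, 0.1616, 0.1407, 0.2066]
t=4: π = [0.2502, 0.2402, 0.1609, 0.1412, 0.2075]

π = [0.2502, 0.2402, 0.1609, 0.1412, 0.2075]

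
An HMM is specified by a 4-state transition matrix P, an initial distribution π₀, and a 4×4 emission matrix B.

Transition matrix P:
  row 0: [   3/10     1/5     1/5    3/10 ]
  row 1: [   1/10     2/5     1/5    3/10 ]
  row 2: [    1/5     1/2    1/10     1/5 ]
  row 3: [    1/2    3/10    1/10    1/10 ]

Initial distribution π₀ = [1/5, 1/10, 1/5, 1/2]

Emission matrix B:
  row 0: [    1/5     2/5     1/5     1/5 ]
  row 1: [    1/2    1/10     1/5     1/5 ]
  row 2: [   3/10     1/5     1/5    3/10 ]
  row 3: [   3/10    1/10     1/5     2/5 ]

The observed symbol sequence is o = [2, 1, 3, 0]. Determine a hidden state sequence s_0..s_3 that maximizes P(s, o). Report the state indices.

t=0: δ = [4.000e-02, 2.000e-02, 4.000e-02, 1.000e-01]  (obs o_0=2)
t=1: δ = [2.000e-02, 3.000e-03, 2.000e-03, 1.200e-03]  ψ = [3, 3, 3, 0]  (obs o_1=1)
t=2: δ = [1.200e-03, 8.000e-04, 1.200e-03, 2.400e-03]  ψ = [0, 0, 0, 0]  (obs o_2=3)
t=3: δ = [2.400e-04, 3.600e-04, 7.200e-05, 1.080e-04]  ψ = [3, 3, 0, 0]  (obs o_3=0)
backtrack: best end state = 1; path = [3, 0, 3, 1]

path = [3, 0, 3, 1]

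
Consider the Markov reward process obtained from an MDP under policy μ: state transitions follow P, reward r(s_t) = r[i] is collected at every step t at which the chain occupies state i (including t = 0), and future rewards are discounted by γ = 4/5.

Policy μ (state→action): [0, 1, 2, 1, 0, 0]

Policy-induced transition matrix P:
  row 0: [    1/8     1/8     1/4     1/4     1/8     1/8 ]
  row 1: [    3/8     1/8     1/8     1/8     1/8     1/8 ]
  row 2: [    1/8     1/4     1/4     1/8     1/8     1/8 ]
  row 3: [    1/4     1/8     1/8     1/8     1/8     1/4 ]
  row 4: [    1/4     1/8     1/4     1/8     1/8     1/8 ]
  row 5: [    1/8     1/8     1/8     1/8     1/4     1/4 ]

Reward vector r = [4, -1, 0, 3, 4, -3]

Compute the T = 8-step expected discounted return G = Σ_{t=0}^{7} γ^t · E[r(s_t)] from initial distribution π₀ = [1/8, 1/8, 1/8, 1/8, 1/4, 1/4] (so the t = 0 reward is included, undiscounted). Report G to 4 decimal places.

t=0: π = [0.1250, 0.1250, 0.1250, 0.1250, 0.2500, 0.2500], E[r] = 1.0000, γ^t·E[r] = 1.000000, running G = 1.000000
t=1: π = [0.2031, 0.1406, 0.1875, 0.1406, 0.1563, 0.1719], E[r] = 1.2031, γ^t·E[r] = 0.962500, running G = 1.962500
t=2: π = [0.1973, 0.1484, 0.1934, 0.1504, 0.1465, 0.1641], E[r] = 1.1855, γ^t·E[r] = 0.758750, running G = 2.721250
t=3: π = [0.1992, 0.1492, 0.1921, 0.1497, 0.1455, 0.1643], E[r] = 1.1858, γ^t·E[r] = 0.607125, running G = 3.328375
t=4: π = [0.1992, 0.1490, 0.1921, 0.1499, 0.1455, 0.1642], E[r] = 1.1869, γ^t·E[r] = 0.486138, running G = 3.814513
t=5: π = [0.1992, 0.1490, 0.1921, 0.1499, 0.1455, 0.1643], E[r] = 1.1867, γ^t·E[r] = 0.388870, running G = 4.203383
t=6: π = [0.1992, 0.1490, 0.1921, 0.1499, 0.1455, 0.1643], E[r] = 1.1867, γ^t·E[r] = 0.311094, running G = 4.514477
t=7: π = [0.1992, 0.1490, 0.1921, 0.1499, 0.1455, 0.1643], E[r] = 1.1867, γ^t·E[r] = 0.248876, running G = 4.763352

G = 4.7634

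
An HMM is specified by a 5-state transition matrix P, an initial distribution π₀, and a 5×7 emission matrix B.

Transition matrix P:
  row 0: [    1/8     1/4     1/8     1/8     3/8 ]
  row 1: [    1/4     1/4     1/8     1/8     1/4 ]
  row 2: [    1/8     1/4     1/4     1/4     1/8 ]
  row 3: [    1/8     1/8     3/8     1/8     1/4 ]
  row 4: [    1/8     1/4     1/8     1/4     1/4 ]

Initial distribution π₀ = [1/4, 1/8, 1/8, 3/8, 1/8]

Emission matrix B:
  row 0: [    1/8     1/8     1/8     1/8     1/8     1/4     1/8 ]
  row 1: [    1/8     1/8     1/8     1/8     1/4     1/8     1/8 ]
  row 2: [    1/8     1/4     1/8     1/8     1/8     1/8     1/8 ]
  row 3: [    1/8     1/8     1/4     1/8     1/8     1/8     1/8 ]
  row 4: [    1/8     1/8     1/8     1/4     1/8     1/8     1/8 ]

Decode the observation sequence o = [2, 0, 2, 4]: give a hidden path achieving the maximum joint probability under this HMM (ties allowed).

t=0: δ = [3.125e-02, 1.562e-02, 1.562e-02, 9.375e-02, 1.562e-02]  (obs o_0=2)
t=1: δ = [1.465e-03, 1.465e-03, 4.395e-03, 1.465e-03, 2.930e-03]  ψ = [3, 3, 3, 3, 3]  (obs o_1=0)
t=2: δ = [6.866e-05, 1.373e-04, 1.373e-04, 2.747e-04, 9.155e-05]  ψ = [2, 2, 2, 2, 4]  (obs o_2=2)
t=3: δ = [4.292e-06, 8.583e-06, 1.287e-05, 4.292e-06, 8.583e-06]  ψ = [1, 1, 3, 2, 3]  (obs o_3=4)
backtrack: best end state = 2; path = [3, 2, 3, 2]

path = [3, 2, 3, 2]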